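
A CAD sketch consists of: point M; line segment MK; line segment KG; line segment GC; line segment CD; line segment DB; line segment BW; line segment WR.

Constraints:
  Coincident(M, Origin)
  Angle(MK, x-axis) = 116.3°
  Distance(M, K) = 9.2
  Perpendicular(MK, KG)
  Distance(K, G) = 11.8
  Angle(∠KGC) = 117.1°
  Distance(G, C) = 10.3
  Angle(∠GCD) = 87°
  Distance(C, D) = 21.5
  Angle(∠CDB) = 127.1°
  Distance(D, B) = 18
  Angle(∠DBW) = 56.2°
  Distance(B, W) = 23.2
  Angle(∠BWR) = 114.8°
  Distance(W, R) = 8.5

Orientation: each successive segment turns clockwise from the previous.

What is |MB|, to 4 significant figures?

18.91

M is at the origin; MK runs at 116.3° with length 9.2, so K = (-4.076, 8.248). The perpendicularity gives KG at right angles to MK, so KG runs at 26.30°; with |KG| = 11.8, G = (6.502, 13.48). ∠KGC = 117.1° gives GC at -36.60° from the x-axis; with |GC| = 10.3, C = (14.77, 7.335). ∠GCD = 87.0° gives CD at -129.6° from the x-axis; with |CD| = 21.5, D = (1.067, -9.231). ∠CDB = 127.1° gives DB at 177.5° from the x-axis; with |DB| = 18.0, B = (-16.92, -8.446). Then |MB| = |B − M| = 18.91.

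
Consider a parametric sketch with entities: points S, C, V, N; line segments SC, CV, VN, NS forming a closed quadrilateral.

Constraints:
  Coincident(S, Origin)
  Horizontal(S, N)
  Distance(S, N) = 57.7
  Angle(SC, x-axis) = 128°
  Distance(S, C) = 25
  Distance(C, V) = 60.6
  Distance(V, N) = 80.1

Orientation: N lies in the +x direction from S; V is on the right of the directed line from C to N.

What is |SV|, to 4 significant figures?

42.28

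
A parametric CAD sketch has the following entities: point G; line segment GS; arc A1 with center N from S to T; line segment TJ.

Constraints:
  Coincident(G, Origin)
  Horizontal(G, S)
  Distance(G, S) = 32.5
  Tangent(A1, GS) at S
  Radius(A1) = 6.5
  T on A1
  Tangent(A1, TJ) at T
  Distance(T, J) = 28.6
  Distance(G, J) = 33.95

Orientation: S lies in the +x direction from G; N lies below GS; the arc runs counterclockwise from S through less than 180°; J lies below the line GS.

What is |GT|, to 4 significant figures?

26.81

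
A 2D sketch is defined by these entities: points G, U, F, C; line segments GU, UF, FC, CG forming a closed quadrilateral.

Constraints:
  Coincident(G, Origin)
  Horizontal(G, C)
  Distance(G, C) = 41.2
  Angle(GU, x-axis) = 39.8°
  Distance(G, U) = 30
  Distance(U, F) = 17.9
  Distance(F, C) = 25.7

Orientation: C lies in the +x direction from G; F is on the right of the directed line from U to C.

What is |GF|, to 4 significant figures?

15.93

G is at the origin; GC is horizontal with |GC| = 41.2 and C in +x, so C = (41.2, 0). GU runs at 39.8° with |GU| = 30.0, so U = (23.05, 19.20). F is determined by |UF| = 17.9 and |FC| = 25.7 together: it lies at the intersection of circle(U, 17.9) and circle(C, 25.7). With |UC| = 26.42, the foot of the radical line on UC is 6.777 from U and the perpendicular offset is √(17.9² − 6.777²) = 16.57. Taking the right-of-UC solution: F = (15.66, 2.898).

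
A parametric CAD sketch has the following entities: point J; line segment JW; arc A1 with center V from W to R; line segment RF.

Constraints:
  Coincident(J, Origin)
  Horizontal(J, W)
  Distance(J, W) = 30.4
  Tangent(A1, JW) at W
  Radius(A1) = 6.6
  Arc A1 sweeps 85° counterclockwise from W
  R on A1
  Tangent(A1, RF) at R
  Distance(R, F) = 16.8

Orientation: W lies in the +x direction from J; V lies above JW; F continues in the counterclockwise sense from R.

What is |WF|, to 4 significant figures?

24.14

J is at the origin; J and W share the same y with |JW| = 30.4 and W on the +x side, so W = (30.40, 0.000). Tangency of A1 to JW means the radius VW is perpendicular to JW, so V = W + (0, 6.6) = (30.40, 6.600). On A1, W sits at bearing -90° from V; an 85° counterclockwise sweep puts R at bearing -5°, so R = V + 6.6·(cos -5°, sin -5°) = (36.97, 6.025). A1 meets RF tangentially, so VR is at right angles to RF, so RF runs along (−sin -5°, cos -5°); with |RF| = 16.8, F = (38.44, 22.76). Then |WF| = |F − W| = 24.14.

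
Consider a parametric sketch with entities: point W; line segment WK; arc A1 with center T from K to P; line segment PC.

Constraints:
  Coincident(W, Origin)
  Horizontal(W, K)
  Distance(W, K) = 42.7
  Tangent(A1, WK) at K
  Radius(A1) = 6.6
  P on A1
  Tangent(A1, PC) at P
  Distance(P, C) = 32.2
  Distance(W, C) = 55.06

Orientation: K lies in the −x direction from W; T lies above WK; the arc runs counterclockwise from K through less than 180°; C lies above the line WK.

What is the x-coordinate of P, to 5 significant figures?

-36.120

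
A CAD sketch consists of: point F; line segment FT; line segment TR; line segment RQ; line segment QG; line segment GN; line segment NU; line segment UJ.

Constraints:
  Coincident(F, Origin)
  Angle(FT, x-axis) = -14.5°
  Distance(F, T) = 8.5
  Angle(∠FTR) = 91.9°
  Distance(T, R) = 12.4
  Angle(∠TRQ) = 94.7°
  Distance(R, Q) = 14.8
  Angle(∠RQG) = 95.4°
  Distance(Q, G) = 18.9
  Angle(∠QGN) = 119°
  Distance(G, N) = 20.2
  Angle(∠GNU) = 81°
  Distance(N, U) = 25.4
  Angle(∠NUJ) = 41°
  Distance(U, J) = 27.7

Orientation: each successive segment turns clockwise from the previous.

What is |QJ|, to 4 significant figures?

18.38

F is at the origin; FT runs at -14.5° with length 8.5, so T = (8.229, -2.128). ∠FTR = 91.9° gives TR at -102.6° from the x-axis; with |TR| = 12.4, R = (5.524, -14.23). ∠TRQ = 94.7° gives RQ at 172.1° from the x-axis; with |RQ| = 14.8, Q = (-9.135, -12.20). ∠RQG = 95.4° gives QG at 87.50° from the x-axis; with |QG| = 18.9, G = (-8.311, 6.687). ∠QGN = 119.0° gives GN at 26.50° from the x-axis; with |GN| = 20.2, N = (9.767, 15.70). ∠GNU = 81.0° gives NU at -72.50° from the x-axis; with |NU| = 25.4, U = (17.40, -8.525). ∠NUJ = 41.0° gives UJ at 148.5° from the x-axis; with |UJ| = 27.7, J = (-6.213, 5.949). Then |QJ| = |J − Q| = 18.38.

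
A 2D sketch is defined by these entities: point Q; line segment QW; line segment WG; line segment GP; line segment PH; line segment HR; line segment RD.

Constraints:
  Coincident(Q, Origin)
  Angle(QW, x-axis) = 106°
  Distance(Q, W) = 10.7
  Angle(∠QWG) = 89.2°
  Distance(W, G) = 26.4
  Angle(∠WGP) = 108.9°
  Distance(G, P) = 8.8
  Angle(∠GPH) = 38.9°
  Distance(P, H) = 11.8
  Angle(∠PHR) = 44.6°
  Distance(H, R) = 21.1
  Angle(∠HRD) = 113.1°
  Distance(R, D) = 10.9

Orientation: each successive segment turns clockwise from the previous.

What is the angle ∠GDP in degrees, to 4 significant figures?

24.40°

Q is at the origin; QW runs at 106.0° with length 10.7, so W = (-2.949, 10.29). ∠QWG = 89.2° gives WG at 15.20° from the x-axis; with |WG| = 26.4, G = (22.53, 17.21). ∠WGP = 108.9° gives GP at -55.90° from the x-axis; with |GP| = 8.8, P = (27.46, 9.920). ∠GPH = 38.9° gives PH at 163.0° from the x-axis; with |PH| = 11.8, H = (16.18, 13.37). ∠PHR = 44.6° gives HR at 27.60° from the x-axis; with |HR| = 21.1, R = (34.88, 23.15). ∠HRD = 113.1° gives RD at -39.30° from the x-axis; with |RD| = 10.9, D = (43.31, 16.24). Then cos ∠GDP = DG·DP / (|DG||DP|), giving 24.40°.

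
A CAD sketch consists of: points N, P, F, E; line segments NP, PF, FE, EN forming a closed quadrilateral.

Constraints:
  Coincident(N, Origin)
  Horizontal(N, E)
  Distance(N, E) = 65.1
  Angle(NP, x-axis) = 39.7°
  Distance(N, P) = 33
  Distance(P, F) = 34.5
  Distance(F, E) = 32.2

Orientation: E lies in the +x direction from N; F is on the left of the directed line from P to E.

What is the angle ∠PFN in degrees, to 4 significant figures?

10.84°

Checks: |PF| = 34.50 ✓; |FE| = 32.20 ✓.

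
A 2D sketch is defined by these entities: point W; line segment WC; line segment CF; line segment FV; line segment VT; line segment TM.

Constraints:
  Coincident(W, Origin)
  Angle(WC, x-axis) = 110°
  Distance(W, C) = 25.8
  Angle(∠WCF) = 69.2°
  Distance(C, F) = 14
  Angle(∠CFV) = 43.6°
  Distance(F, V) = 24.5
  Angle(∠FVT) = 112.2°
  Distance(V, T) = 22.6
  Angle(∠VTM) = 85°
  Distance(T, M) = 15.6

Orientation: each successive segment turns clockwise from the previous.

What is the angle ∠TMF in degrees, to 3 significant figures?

108°

∠FVT = 112.2° gives VT at 155° from the x-axis; with |VT| = 22.6, T = (-33.3, 17.0). ∠VTM = 85.0° gives TM at 60.0° from the x-axis; with |TM| = 15.6, M = (-25.5, 30.5). Then cos ∠TMF = MT·MF / (|MT||MF|), giving 108°.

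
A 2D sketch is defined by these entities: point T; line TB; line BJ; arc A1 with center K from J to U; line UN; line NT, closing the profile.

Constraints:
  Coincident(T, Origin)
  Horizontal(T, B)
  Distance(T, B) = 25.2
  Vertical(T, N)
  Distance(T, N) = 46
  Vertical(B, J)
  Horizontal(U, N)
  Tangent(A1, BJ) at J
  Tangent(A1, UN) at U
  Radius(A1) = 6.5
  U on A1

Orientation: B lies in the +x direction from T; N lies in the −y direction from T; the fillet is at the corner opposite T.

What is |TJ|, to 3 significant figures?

46.9

T is at the origin; TB is horizontal with |TB| = 25.2 and B on the +x side, so B = (25.2, 0.00). T and N share the same x with |TN| = 46.0 and N on the −y side, so N = (0.00, -46.0). The virtual corner opposite T is at (25.2, -46.0). Tangency of A1 to BJ means the radius KJ is perpendicular to BJ and tangency of A1 to UN means the radius KU is perpendicular to UN, with radius 6.5, so the center K sits 6.5 in from both sides at K = (18.7, -39.5). That places the tangent points at J = (25.2, -39.5) on BJ and U = (18.7, -46.0) on UN. Then |TJ| = |J − T| = 46.9.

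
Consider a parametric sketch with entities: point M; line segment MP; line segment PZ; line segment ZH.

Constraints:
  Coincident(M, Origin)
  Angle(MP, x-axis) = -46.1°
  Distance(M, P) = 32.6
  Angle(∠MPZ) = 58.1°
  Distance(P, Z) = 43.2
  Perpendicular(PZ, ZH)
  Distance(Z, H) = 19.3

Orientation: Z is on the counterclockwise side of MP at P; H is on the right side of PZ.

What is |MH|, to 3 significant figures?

53.7

M is at the origin; MP runs at -46.1° with length 32.6, so P = 32.6·(cos -46.1°, sin -46.1°) = (22.6, -23.5). ∠MPZ = 58.1°, so PZ runs at -46.1° + (180° − 58.1°) = 75.8° from the x-axis; with |PZ| = 43.2, Z = P + 43.2·(cos 75.8°, sin 75.8°) = (33.2, 18.4). PZ ⟂ ZH; with |ZH| = 19.3 on the right of PZ, H = Z + 19.3·(0.969, -0.245) = (51.9, 13.7). Then |MH| = |H − M| = 53.7.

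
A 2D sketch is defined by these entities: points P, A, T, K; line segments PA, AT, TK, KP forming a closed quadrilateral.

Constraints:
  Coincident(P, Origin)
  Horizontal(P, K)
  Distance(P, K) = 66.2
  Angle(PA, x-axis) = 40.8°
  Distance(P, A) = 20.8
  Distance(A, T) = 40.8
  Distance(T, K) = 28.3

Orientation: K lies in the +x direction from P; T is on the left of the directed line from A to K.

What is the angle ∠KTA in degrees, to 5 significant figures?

96.586°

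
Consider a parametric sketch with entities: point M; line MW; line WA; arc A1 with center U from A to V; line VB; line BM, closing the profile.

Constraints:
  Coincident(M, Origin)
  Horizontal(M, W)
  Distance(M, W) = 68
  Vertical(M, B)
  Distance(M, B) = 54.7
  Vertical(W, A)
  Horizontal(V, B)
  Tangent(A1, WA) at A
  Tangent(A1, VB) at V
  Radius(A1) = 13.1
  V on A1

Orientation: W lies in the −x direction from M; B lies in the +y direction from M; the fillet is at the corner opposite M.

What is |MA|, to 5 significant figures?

79.715

The virtual corner opposite M is at (-68.000, 54.700). Tangency of A1 to WA means the radius UA is perpendicular to WA and A1 meets VB tangentially, so UV is at right angles to VB, with radius 13.1, so the center U sits 13.1 in from both sides at U = (-54.900, 41.600). That places the tangent points at A = (-68.000, 41.600) on WA and V = (-54.900, 54.700) on VB. Then |MA| = |A − M| = 79.715.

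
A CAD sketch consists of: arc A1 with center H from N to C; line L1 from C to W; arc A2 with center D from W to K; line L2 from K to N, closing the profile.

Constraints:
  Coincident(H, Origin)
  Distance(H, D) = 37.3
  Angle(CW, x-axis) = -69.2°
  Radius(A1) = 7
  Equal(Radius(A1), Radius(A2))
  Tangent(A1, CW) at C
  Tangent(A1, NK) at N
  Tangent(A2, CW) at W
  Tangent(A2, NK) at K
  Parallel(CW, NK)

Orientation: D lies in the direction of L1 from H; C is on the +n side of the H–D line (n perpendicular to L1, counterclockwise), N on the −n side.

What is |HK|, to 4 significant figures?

37.95

Tangency of A1 to both parallel lines with radius 7.0 puts C and N at H ± 7.0·n: C = (6.544, 2.486), N = (-6.544, -2.486). Equal radii place W and K the same way about D: W = D + 7.0·n = (19.79, -32.38), K = D − 7.0·n = (6.702, -37.35). Then |HK| = |K − H| = 37.95.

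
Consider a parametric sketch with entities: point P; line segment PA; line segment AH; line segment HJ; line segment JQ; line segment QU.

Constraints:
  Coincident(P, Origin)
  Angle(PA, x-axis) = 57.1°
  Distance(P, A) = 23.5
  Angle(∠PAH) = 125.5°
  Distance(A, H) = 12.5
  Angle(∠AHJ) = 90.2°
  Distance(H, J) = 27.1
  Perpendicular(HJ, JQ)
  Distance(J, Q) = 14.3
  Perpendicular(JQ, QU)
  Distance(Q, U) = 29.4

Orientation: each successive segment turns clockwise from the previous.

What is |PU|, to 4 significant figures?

24.44

P is at the origin; PA runs at 57.1° with length 23.5, so A = (12.76, 19.73). ∠PAH = 125.5° gives AH at 2.600° from the x-axis; with |AH| = 12.5, H = (25.25, 20.30). ∠AHJ = 90.2° gives HJ at -87.20° from the x-axis; with |HJ| = 27.1, J = (26.58, -6.770). HJ is perpendicular to JQ, so JQ runs at -177.2°; with |JQ| = 14.3, Q = (12.29, -7.468). JQ is perpendicular to QU, so QU runs at 92.80°; with |QU| = 29.4, U = (10.86, 21.90). Then |PU| = |U − P| = 24.44.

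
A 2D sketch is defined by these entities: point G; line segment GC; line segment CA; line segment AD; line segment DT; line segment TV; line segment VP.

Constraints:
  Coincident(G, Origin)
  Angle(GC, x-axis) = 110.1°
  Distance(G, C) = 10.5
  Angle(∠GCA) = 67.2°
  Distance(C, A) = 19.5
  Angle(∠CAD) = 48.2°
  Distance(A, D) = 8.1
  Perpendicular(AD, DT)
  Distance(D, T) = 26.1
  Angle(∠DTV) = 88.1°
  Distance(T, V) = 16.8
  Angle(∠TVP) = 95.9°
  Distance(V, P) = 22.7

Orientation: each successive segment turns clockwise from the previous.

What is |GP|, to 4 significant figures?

27.86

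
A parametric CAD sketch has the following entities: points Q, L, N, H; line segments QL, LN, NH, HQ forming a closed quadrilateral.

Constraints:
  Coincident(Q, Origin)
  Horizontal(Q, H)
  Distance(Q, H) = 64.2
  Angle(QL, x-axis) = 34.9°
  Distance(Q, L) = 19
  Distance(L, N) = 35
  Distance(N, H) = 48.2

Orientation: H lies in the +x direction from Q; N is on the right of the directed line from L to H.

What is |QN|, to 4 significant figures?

32.28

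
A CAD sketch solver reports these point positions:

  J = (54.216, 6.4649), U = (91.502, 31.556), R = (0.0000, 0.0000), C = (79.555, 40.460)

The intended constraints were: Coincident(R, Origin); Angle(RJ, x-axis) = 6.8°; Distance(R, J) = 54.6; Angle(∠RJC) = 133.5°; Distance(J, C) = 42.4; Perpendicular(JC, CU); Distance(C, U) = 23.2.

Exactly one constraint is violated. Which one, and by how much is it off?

Distance(C, U) = 23.2 — off by 8.30.

R = (0.00, 0.00) ✓; RJ at 6.800° ✓; |RJ| = 54.60 ✓; ∠RJC = 133.5° ✓; |JC| = 42.40 ✓; ∠(JC, CU) = 90.00° ✓; |CU| = 14.90 ✗.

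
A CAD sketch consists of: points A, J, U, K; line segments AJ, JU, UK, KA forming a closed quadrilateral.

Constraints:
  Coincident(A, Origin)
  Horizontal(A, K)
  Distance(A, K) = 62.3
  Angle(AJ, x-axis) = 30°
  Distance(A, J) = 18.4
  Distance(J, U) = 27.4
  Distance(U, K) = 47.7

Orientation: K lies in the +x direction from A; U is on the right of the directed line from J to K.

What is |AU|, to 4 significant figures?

25.65

Checks: |JU| = 27.40 ✓; |UK| = 47.70 ✓.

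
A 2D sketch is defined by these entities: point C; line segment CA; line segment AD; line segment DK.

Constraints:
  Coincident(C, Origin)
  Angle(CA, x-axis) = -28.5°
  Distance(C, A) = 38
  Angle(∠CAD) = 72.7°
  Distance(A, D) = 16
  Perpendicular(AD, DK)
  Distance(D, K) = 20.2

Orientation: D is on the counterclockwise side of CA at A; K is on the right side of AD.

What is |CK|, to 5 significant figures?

56.676

C is at the origin; CA runs at -28.5° with length 38.0, so A = 38.0·(cos -28.5°, sin -28.5°) = (33.395, -18.132). ∠CAD = 72.7°, so AD runs at -28.5° + (180° − 72.7°) = 78.800° from the x-axis; with |AD| = 16.0, D = A + 16.0·(cos 78.800°, sin 78.800°) = (36.503, -2.4368). AD is perpendicular to DK; with |DK| = 20.2 on the right of AD, K = D + 20.2·(0.98096, -0.19423) = (56.318, -6.3603). Then |CK| = |K − C| = 56.676.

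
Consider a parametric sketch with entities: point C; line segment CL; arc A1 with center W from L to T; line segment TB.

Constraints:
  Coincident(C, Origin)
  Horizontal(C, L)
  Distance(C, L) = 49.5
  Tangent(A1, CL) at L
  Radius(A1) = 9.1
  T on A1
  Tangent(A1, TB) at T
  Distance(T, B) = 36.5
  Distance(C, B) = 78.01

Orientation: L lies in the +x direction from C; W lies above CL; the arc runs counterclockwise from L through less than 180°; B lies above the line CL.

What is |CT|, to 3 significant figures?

58.9

C is at the origin; C and L share the same y with |CL| = 49.5 and L on the +x side, so L = (49.5, 0.00). A1 meets CL tangentially, so WL is at right angles to CL, so W = L + (0, 9.1) = (49.5, 9.10). Since WT ⟂ TB (tangency), |WB| = √(9.1² + 36.5²) = 37.6 regardless of where T sits on A1. So B lies on both circle(C, 78.01) and circle(W, 37.6); the above-CL intersection is B = (64.8, 43.5). T is the foot of the tangent from B: T = (58.5, 7.53).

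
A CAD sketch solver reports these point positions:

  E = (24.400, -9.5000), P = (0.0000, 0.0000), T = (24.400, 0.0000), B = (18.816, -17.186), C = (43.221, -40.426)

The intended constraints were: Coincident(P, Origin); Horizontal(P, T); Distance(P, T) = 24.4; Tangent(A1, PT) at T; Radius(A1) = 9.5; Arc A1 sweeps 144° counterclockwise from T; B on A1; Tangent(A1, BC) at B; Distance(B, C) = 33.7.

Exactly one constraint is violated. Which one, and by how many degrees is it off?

Tangent(A1, BC) at B — off by 7.60°.

P = (0.00, 0.00) ✓; P.y = 0.00, T.y = 0.00 ✓; |PT| = 24.40 ✓; ∠(ET, TP) = 90.00° ✓; |ET| = 9.500 ✓; bearing(E→B) − bearing(E→T) = 144.0° ✓; |EB| = 9.500 ✓; ∠(EB, BC) = 97.60° ✗; |BC| = 33.70 ✓.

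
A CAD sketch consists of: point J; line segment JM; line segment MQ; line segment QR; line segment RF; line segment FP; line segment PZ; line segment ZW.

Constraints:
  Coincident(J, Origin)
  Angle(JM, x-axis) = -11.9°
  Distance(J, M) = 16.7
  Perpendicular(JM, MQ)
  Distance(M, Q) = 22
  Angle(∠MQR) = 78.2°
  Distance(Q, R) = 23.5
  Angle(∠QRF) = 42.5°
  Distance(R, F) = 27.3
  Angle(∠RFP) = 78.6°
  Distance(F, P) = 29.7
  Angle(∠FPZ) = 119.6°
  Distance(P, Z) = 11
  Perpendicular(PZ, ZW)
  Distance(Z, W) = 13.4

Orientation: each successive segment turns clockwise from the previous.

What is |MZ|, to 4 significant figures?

39.69

∠RFP = 78.6° gives FP at -82.60° from the x-axis; with |FP| = 29.7, P = (19.96, -36.18). ∠FPZ = 119.6° gives PZ at -143.0° from the x-axis; with |PZ| = 11.0, Z = (11.17, -42.80). Then |MZ| = |Z − M| = 39.69.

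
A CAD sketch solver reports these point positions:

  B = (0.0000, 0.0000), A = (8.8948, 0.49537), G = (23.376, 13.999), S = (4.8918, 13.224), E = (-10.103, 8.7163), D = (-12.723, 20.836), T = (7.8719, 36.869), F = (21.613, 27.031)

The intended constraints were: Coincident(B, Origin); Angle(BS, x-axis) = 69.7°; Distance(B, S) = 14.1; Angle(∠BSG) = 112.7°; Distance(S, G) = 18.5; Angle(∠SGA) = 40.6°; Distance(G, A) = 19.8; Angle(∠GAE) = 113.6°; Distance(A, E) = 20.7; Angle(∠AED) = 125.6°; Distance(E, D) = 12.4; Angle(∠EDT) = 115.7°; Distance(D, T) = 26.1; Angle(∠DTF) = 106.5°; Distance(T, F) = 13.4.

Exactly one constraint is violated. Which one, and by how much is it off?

Distance(T, F) = 13.4 — off by 3.50.

B = (0.00, 0.00) ✓; BS at 69.70° ✓; |BS| = 14.10 ✓; ∠BSG = 112.7° ✓; |SG| = 18.50 ✓; ∠SGA = 40.60° ✓; |GA| = 19.80 ✓; ∠GAE = 113.6° ✓; |AE| = 20.70 ✓; ∠AED = 125.6° ✓; |ED| = 12.40 ✓; ∠EDT = 115.7° ✓; |DT| = 26.10 ✓; ∠DTF = 106.5° ✓; |TF| = 16.90 ✗.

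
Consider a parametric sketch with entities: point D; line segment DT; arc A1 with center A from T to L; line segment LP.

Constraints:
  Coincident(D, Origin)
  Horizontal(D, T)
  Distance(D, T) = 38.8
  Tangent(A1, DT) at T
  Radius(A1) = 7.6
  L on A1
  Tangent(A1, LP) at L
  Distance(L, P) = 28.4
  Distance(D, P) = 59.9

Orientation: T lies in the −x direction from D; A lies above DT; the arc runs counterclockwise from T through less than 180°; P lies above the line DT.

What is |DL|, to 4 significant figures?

34.58

Checks: |AL| = 7.600 ✓; ∠(AL, LP) = 90.00° ✓; |LP| = 28.40 ✓; |DP| = 59.90 ✓.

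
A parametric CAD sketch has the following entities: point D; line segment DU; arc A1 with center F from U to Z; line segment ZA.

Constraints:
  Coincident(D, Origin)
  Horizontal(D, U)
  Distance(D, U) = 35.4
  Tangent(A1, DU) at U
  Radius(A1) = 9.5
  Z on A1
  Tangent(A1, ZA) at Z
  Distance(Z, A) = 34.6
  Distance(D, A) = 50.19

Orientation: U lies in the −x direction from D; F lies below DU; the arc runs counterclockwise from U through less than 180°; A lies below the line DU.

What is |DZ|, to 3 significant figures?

45.8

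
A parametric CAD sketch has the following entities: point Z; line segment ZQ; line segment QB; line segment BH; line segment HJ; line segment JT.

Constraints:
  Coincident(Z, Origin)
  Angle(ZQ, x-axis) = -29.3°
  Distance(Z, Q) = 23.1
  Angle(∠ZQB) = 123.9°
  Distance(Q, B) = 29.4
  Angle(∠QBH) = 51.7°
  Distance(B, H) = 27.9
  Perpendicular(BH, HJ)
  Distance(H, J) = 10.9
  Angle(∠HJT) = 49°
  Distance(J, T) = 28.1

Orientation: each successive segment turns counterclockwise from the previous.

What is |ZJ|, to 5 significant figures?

16.926

Z is at the origin; ZQ runs at -29.3° with length 23.1, so Q = (20.145, -11.305). ∠ZQB = 123.9° gives QB at 26.800° from the x-axis; with |QB| = 29.4, B = (46.387, 1.9511). ∠QBH = 51.7° gives BH at 155.10° from the x-axis; with |BH| = 27.9, H = (21.080, 13.698). BH is perpendicular to HJ, so HJ runs at -114.90°; with |HJ| = 10.9, J = (16.491, 3.8112). Then |ZJ| = |J − Z| = 16.926.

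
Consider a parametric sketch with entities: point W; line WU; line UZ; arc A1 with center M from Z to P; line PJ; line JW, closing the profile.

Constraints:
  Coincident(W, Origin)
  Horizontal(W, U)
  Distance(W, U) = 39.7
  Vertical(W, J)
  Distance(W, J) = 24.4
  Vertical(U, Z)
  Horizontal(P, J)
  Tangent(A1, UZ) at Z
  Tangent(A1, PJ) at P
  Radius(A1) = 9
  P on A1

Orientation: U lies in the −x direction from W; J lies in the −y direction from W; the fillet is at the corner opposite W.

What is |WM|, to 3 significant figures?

34.3

WJ is vertical with |WJ| = 24.4 and J on the −y side, so J = (0.00, -24.4). The virtual corner opposite W is at (-39.7, -24.4). Since A1 is tangent to UZ there, MZ ⟂ UZ and A1 meets PJ tangentially, so MP is at right angles to PJ, with radius 9.0, so the center M sits 9.0 in from both sides at M = (-30.7, -15.4). Then |WM| = |M − W| = 34.3.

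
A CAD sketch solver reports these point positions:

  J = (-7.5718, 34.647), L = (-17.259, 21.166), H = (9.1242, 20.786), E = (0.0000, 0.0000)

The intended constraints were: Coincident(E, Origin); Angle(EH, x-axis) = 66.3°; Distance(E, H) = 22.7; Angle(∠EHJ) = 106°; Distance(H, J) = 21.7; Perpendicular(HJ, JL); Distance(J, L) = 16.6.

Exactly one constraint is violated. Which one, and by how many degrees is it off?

Perpendicular(HJ, JL) — off by 4.00°.

E = (0.00, 0.00) ✓; EH at 66.30° ✓; |EH| = 22.70 ✓; ∠EHJ = 106.0° ✓; |HJ| = 21.70 ✓; ∠(HJ, JL) = 94.00° ✗; |JL| = 16.60 ✓.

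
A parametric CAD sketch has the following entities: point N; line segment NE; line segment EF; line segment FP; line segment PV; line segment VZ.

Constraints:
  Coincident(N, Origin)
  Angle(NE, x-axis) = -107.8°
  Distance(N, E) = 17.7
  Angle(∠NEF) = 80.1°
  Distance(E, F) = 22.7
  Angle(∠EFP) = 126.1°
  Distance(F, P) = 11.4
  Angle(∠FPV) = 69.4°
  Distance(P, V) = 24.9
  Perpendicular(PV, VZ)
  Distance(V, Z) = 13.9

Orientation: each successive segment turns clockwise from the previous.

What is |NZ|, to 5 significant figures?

15.025

N is at the origin; NE runs at -107.8° with length 17.7, so E = (-5.4108, -16.853). ∠NEF = 80.1° gives EF at 152.30° from the x-axis; with |EF| = 22.7, F = (-25.509, -6.3008). ∠EFP = 126.1° gives FP at 98.400° from the x-axis; with |FP| = 11.4, P = (-27.175, 4.9769). ∠FPV = 69.4° gives PV at -12.200° from the x-axis; with |PV| = 24.9, V = (-2.8369, -0.28506). The perpendicularity gives VZ at right angles to PV, so VZ runs at -102.20°; with |VZ| = 13.9, Z = (-5.7743, -13.871). Then |NZ| = |Z − N| = 15.025.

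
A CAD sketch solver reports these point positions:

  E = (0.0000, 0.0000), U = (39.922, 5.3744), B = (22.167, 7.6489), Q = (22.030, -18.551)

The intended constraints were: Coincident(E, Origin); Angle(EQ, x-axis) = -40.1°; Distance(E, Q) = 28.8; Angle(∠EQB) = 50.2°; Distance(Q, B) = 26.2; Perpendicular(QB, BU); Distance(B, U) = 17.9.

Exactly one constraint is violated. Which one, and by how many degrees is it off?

Perpendicular(QB, BU) — off by 7.00°.

E = (0.00, 0.00) ✓; EQ at -40.10° ✓; |EQ| = 28.80 ✓; ∠EQB = 50.20° ✓; |QB| = 26.20 ✓; ∠(QB, BU) = 97.00° ✗; |BU| = 17.90 ✓.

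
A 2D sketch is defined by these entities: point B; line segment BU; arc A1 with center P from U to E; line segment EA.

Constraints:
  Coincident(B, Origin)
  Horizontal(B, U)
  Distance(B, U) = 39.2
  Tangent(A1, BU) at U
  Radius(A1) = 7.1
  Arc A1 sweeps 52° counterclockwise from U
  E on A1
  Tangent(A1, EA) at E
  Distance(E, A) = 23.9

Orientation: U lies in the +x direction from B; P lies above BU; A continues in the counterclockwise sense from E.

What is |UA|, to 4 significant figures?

29.62

B is at the origin; B and U share the same y with |BU| = 39.2 and U on the +x side, so U = (39.20, 0.000). A1 meets BU tangentially, so PU is at right angles to BU, so P = U + (0, 7.1) = (39.20, 7.100). On A1, U sits at bearing -90° from P; a 52° counterclockwise sweep puts E at bearing -38°, so E = P + 7.1·(cos -38°, sin -38°) = (44.79, 2.729). Tangency of A1 to EA means the radius PE is perpendicular to EA, so EA runs along (−sin -38°, cos -38°); with |EA| = 23.9, A = (59.51, 21.56). Then |UA| = |A − U| = 29.62.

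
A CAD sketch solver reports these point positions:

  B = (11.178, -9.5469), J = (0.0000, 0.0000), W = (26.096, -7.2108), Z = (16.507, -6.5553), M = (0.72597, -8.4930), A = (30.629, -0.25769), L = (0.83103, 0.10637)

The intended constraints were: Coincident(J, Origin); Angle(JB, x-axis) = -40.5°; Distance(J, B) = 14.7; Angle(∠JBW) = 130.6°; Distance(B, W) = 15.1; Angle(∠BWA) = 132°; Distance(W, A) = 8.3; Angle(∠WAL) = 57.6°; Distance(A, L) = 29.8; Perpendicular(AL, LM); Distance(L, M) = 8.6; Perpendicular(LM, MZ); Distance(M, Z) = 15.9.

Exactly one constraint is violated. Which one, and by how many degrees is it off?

Perpendicular(LM, MZ) — off by 7.70°.

J = (0.00, 0.00) ✓; JB at -40.50° ✓; |JB| = 14.70 ✓; ∠JBW = 130.6° ✓; |BW| = 15.10 ✓; ∠BWA = 132.0° ✓; |WA| = 8.300 ✓; ∠WAL = 57.60° ✓; |AL| = 29.80 ✓; ∠(AL, LM) = 90.00° ✓; |LM| = 8.600 ✓; ∠(LM, MZ) = 97.70° ✗; |MZ| = 15.90 ✓.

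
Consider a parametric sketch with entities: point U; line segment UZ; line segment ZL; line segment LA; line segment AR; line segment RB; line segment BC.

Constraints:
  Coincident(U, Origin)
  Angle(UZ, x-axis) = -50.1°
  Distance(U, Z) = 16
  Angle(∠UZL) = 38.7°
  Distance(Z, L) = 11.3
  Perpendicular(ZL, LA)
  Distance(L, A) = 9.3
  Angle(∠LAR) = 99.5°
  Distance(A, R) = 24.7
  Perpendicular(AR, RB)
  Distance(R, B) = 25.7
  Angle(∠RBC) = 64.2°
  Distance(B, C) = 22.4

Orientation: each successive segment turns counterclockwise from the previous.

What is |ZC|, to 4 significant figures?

7.065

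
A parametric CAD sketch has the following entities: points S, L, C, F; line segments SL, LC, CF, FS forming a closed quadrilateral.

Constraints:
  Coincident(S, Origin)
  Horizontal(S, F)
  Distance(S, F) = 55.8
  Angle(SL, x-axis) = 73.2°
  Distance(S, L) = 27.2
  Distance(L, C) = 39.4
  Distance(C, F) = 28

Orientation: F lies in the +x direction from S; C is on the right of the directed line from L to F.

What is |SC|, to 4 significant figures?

29.70

S is at the origin; S and F share the same y with |SF| = 55.8 and F in +x, so F = (55.8, 0). SL runs at 73.2° with |SL| = 27.2, so L = (7.862, 26.04). C is determined by |LC| = 39.4 and |CF| = 28.0 together: it lies at the intersection of circle(L, 39.4) and circle(F, 28.0). With |LF| = 54.55, the foot of the radical line on LF is 34.32 from L and the perpendicular offset is √(39.4² − 34.32²) = 19.35. Taking the right-of-LF solution: C = (28.78, -7.348).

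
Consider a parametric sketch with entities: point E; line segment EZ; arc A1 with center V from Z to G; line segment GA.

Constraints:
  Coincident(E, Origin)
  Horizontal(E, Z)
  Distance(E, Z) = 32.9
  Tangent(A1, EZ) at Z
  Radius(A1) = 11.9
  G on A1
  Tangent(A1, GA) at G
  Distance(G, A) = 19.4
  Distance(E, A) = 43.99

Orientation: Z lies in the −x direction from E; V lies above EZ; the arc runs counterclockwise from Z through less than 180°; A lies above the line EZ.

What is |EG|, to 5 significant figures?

26.719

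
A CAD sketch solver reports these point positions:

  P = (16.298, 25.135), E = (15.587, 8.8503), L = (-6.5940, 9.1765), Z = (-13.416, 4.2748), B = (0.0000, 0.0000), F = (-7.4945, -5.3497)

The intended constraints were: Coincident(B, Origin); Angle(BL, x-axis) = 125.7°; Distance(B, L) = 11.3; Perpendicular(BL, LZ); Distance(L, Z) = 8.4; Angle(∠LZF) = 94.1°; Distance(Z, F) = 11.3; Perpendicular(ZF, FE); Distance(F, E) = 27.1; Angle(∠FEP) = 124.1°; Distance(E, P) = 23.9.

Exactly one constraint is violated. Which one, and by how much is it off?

Distance(E, P) = 23.9 — off by 7.60.

B = (0.00, 0.00) ✓; BL at 125.7° ✓; |BL| = 11.30 ✓; ∠(BL, LZ) = 90.00° ✓; |LZ| = 8.400 ✓; ∠LZF = 94.10° ✓; |ZF| = 11.30 ✓; ∠(ZF, FE) = 90.00° ✓; |FE| = 27.10 ✓; ∠FEP = 124.1° ✓; |EP| = 16.30 ✗.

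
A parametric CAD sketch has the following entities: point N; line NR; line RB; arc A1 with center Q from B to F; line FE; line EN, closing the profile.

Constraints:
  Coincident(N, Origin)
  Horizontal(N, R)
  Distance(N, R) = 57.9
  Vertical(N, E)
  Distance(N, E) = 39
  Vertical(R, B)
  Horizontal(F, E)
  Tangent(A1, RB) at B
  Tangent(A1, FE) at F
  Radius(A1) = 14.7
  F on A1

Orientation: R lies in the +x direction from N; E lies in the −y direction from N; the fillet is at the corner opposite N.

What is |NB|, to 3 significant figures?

62.8

N is at the origin; N and R share the same y with |NR| = 57.9 and R on the +x side, so R = (57.9, 0.00). NE is vertical with |NE| = 39.0 and E on the −y side, so E = (0.00, -39.0). The virtual corner opposite N is at (57.9, -39.0). A1 meets RB tangentially, so QB is at right angles to RB and the tangent condition forces QF to be normal to FE, with radius 14.7, so the center Q sits 14.7 in from both sides at Q = (43.2, -24.3). That places the tangent points at B = (57.9, -24.3) on RB and F = (43.2, -39.0) on FE. Then |NB| = |B − N| = 62.8.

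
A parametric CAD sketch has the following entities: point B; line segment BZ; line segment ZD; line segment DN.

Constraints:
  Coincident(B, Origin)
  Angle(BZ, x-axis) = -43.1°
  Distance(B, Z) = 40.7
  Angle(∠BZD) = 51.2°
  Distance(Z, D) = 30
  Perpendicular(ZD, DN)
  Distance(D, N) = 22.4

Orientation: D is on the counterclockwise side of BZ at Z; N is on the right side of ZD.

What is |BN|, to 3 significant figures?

54.3

∠BZD = 51.2°, so ZD runs at -43.1° + (180° − 51.2°) = 85.7° from the x-axis; with |ZD| = 30.0, D = Z + 30.0·(cos 85.7°, sin 85.7°) = (32.0, 2.11). ZD is perpendicular to DN; with |DN| = 22.4 on the right of ZD, N = D + 22.4·(0.997, -0.0750) = (54.3, 0.427). Then |BN| = |N − B| = 54.3.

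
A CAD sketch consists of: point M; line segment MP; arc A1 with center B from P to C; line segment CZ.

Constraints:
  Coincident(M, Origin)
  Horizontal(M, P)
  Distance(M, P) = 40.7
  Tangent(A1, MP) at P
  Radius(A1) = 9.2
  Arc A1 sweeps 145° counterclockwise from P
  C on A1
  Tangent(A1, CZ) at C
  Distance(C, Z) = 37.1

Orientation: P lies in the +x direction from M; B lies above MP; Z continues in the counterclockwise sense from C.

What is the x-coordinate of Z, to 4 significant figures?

15.59

M is at the origin; M and P share the same y with |MP| = 40.7 and P on the +x side, so P = (40.70, 0.000). A1 meets MP tangentially, so BP is at right angles to MP, so B = P + (0, 9.2) = (40.70, 9.200). On A1, P sits at bearing -90° from B; a 145° counterclockwise sweep puts C at bearing 55°, so C = B + 9.2·(cos 55°, sin 55°) = (45.98, 16.74). The tangent condition forces BC to be normal to CZ, so CZ runs along (−sin 55°, cos 55°); with |CZ| = 37.1, Z = (15.59, 38.02). So Z.x = 15.59.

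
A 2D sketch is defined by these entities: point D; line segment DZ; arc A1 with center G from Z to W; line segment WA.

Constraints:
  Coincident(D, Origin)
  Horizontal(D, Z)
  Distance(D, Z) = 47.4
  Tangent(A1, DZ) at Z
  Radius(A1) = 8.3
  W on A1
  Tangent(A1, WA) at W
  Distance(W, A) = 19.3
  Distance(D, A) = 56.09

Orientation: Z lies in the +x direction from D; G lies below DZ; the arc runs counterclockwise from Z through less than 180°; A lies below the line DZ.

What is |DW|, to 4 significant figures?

41.53

Checks: ∠(GZ, ZD) = 90.00° ✓; |GZ| = 8.300 ✓; |GW| = 8.300 ✓; ∠(GW, WA) = 90.00° ✓; |WA| = 19.30 ✓; |DA| = 56.09 ✓.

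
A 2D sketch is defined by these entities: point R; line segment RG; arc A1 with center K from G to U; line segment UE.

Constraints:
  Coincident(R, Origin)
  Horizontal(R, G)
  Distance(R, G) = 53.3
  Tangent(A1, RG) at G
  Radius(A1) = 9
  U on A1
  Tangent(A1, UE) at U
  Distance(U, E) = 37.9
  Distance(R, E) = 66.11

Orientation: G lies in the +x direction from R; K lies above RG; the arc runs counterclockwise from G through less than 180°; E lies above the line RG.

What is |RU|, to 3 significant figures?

62.8

Checks: |KU| = 9.000 ✓; ∠(KU, UE) = 90.00° ✓; |UE| = 37.90 ✓; |RE| = 66.11 ✓.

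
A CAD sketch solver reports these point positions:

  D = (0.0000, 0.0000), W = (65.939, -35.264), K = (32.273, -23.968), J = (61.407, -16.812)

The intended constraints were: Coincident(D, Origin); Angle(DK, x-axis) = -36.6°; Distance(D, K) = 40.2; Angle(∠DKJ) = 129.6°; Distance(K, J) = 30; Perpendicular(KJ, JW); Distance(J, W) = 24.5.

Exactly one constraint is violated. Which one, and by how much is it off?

Distance(J, W) = 24.5 — off by 5.50.

D = (0.00, 0.00) ✓; DK at -36.60° ✓; |DK| = 40.20 ✓; ∠DKJ = 129.6° ✓; |KJ| = 30.00 ✓; ∠(KJ, JW) = 90.00° ✓; |JW| = 19.00 ✗.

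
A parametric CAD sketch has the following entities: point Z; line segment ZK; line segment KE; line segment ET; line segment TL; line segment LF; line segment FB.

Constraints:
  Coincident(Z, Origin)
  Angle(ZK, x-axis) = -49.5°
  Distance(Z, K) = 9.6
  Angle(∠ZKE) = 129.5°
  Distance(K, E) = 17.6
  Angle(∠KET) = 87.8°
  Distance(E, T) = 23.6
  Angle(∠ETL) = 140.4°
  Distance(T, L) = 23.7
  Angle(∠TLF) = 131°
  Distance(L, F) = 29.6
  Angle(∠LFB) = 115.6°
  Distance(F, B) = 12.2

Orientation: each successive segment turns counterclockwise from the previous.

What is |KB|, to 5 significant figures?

45.049

Z is at the origin; ZK runs at -49.5° with length 9.6, so K = (6.2347, -7.2999). ∠ZKE = 129.5° gives KE at 1.0000° from the x-axis; with |KE| = 17.6, E = (23.832, -6.9927). ∠KET = 87.8° gives ET at 93.200° from the x-axis; with |ET| = 23.6, T = (22.515, 16.570). ∠ETL = 140.4° gives TL at 132.80° from the x-axis; with |TL| = 23.7, L = (6.4119, 33.960). ∠TLF = 131.0° gives LF at -178.20° from the x-axis; with |LF| = 29.6, F = (-23.174, 33.030). ∠LFB = 115.6° gives FB at -113.80° from the x-axis; with |FB| = 12.2, B = (-28.097, 21.868). Then |KB| = |B − K| = 45.049.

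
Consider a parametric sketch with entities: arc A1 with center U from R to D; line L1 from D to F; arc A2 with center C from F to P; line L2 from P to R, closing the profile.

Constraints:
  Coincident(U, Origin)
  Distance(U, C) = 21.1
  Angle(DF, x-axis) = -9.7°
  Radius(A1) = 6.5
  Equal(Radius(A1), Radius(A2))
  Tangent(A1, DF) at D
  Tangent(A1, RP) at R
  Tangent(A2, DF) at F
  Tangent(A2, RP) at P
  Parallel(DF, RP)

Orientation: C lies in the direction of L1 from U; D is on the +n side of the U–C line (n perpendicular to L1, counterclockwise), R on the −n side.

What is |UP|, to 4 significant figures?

22.08

The slot axis is L1's direction at -9.7°, so u = (cos -9.7°, sin -9.7°) = (0.9857, -0.1685) and n = (−sin -9.7°, cos -9.7°) = (0.1685, 0.9857). U is at the origin and C lies 21.1 along u from U, so C = 21.1·u = (20.80, -3.555). Tangency of A1 to both parallel lines with radius 6.5 puts D and R at U ± 6.5·n: D = (1.095, 6.407), R = (-1.095, -6.407). Equal radii place F and P the same way about C: F = C + 6.5·n = (21.89, 2.852), P = C − 6.5·n = (19.70, -9.962). Then |UP| = |P − U| = 22.08.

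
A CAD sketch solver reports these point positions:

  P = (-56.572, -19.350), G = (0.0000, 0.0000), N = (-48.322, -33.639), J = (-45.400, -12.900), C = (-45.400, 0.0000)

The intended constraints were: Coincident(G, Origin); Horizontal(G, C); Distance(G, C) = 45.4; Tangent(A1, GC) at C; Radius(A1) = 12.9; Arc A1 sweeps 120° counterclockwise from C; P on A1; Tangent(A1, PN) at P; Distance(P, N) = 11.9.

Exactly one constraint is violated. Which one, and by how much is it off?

Distance(P, N) = 11.9 — off by 4.60.

G = (0.00, 0.00) ✓; G.y = 0.00, C.y = 0.00 ✓; |GC| = 45.40 ✓; ∠(JC, CG) = 90.00° ✓; |JC| = 12.90 ✓; bearing(J→P) − bearing(J→C) = 120.0° ✓; |JP| = 12.90 ✓; ∠(JP, PN) = 90.00° ✓; |PN| = 16.50 ✗.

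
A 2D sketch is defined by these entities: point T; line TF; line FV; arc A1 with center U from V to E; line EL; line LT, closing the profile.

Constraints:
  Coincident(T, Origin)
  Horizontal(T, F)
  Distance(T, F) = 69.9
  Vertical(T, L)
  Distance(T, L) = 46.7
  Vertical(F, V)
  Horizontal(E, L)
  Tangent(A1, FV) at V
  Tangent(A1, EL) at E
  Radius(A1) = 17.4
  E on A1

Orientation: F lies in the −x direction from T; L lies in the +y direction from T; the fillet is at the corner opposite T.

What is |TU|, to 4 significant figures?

60.12

TL is vertical with |TL| = 46.7 and L on the +y side, so L = (0.000, 46.70). The virtual corner opposite T is at (-69.90, 46.70). A1 meets FV tangentially, so UV is at right angles to FV and tangency of A1 to EL means the radius UE is perpendicular to EL, with radius 17.4, so the center U sits 17.4 in from both sides at U = (-52.50, 29.30). Then |TU| = |U − T| = 60.12.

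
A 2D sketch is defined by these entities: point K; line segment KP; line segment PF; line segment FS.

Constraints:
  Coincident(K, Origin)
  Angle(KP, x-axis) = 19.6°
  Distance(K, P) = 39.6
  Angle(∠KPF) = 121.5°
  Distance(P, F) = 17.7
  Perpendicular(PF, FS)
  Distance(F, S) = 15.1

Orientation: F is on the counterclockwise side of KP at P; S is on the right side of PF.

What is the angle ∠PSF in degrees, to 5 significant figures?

49.532°

∠KPF = 121.5°, so PF runs at 19.6° + (180° − 121.5°) = 78.100° from the x-axis; with |PF| = 17.7, F = P + 17.7·(cos 78.100°, sin 78.100°) = (40.955, 30.603). PF is perpendicular to FS; with |FS| = 15.1 on the right of PF, S = F + 15.1·(0.97851, -0.20620) = (55.731, 27.490). Then cos ∠PSF = SP·SF / (|SP||SF|), giving 49.532°.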